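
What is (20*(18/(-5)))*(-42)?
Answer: 3024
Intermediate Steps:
(20*(18/(-5)))*(-42) = (20*(18*(-⅕)))*(-42) = (20*(-18/5))*(-42) = -72*(-42) = 3024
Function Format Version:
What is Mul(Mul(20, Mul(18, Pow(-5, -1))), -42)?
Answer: 3024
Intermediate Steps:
Mul(Mul(20, Mul(18, Pow(-5, -1))), -42) = Mul(Mul(20, Mul(18, Rational(-1, 5))), -42) = Mul(Mul(20, Rational(-18, 5)), -42) = Mul(-72, -42) = 3024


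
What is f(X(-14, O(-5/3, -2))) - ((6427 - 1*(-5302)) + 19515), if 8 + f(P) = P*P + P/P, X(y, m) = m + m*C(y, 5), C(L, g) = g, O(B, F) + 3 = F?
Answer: -30351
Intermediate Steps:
O(B, F) = -3 + F
X(y, m) = 6*m (X(y, m) = m + m*5 = m + 5*m = 6*m)
f(P) = -7 + P² (f(P) = -8 + (P*P + P/P) = -8 + (P² + 1) = -8 + (1 + P²) = -7 + P²)
f(X(-14, O(-5/3, -2))) - ((6427 - 1*(-5302)) + 19515) = (-7 + (6*(-3 - 2))²) - ((6427 - 1*(-5302)) + 19515) = (-7 + (6*(-5))²) - ((6427 + 5302) + 19515) = (-7 + (-30)²) - (11729 + 19515) = (-7 + 900) - 1*31244 = 893 - 31244 = -30351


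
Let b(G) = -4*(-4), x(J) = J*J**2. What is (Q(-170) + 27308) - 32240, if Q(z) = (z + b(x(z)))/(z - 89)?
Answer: -182462/37 ≈ -4931.4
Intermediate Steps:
x(J) = J**3
b(G) = 16
Q(z) = (16 + z)/(-89 + z) (Q(z) = (z + 16)/(z - 89) = (16 + z)/(-89 + z))
(Q(-170) + 27308) - 32240 = ((16 - 170)/(-89 - 170) + 27308) - 32240 = (-154/(-259) + 27308) - 32240 = (-1/259*(-154) + 27308) - 32240 = (22/37 + 27308) - 32240 = 1010418/37 - 32240 = -182462/37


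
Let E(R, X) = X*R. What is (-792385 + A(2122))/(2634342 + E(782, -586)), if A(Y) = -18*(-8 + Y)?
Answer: -830437/2176090 ≈ -0.38162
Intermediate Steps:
E(R, X) = R*X
A(Y) = 144 - 18*Y
(-792385 + A(2122))/(2634342 + E(782, -586)) = (-792385 + (144 - 18*2122))/(2634342 + 782*(-586)) = (-792385 + (144 - 38196))/(2634342 - 458252) = (-792385 - 38052)/2176090 = -830437*1/2176090 = -830437/2176090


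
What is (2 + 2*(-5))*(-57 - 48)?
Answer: 840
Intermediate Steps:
(2 + 2*(-5))*(-57 - 48) = (2 - 10)*(-105) = -8*(-105) = 840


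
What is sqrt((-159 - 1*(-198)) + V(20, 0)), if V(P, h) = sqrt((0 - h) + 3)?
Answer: sqrt(39 + sqrt(3)) ≈ 6.3822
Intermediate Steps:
V(P, h) = sqrt(3 - h) (V(P, h) = sqrt(-h + 3) = sqrt(3 - h))
sqrt((-159 - 1*(-198)) + V(20, 0)) = sqrt((-159 - 1*(-198)) + sqrt(3 - 1*0)) = sqrt((-159 + 198) + sqrt(3 + 0)) = sqrt(39 + sqrt(3))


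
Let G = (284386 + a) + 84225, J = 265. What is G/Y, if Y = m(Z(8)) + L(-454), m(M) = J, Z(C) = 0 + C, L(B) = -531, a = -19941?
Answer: -24905/19 ≈ -1310.8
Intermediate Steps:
Z(C) = C
m(M) = 265
Y = -266 (Y = 265 - 531 = -266)
G = 348670 (G = (284386 - 19941) + 84225 = 264445 + 84225 = 348670)
G/Y = 348670/(-266) = 348670*(-1/266) = -24905/19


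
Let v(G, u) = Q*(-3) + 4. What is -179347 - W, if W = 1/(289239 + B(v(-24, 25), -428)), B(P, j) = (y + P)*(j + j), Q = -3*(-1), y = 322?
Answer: -3207979790/17887 ≈ -1.7935e+5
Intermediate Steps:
Q = 3
v(G, u) = -5 (v(G, u) = 3*(-3) + 4 = -9 + 4 = -5)
B(P, j) = 2*j*(322 + P) (B(P, j) = (322 + P)*(j + j) = (322 + P)*(2*j) = 2*j*(322 + P))
W = 1/17887 (W = 1/(289239 + 2*(-428)*(322 - 5)) = 1/(289239 + 2*(-428)*317) = 1/(289239 - 271352) = 1/17887 ≈ 5.5907e-5)
-179347 - W = -179347 - 1*1/17887 = -179347 - 1/17887 = -3207979790/17887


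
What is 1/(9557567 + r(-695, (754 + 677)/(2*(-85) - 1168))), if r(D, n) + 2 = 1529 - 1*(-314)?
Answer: 1/9559408 ≈ 1.0461e-7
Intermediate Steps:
r(D, n) = 1841 (r(D, n) = -2 + (1529 - 1*(-314)) = -2 + (1529 + 314) = -2 + 1843 = 1841)
1/(9557567 + r(-695, (754 + 677)/(2*(-85) - 1168))) = 1/(9557567 + 1841) = 1/9559408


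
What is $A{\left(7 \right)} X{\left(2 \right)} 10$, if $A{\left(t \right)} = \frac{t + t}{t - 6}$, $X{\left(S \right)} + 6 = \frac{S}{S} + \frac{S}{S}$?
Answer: $-560$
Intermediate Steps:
$X{\left(S \right)} = -4$ ($X{\left(S \right)} = -6 + \left(\frac{S}{S} + \frac{S}{S}\right) = -6 + \left(1 + 1\right) = -6 + 2 = -4$)
$A{\left(t \right)} = \frac{2 t}{-6 + t}$
$A{\left(7 \right)} X{\left(2 \right)} 10 = 2 \cdot 7 \frac{1}{-6 + 7} \left(-4\right) 10 = 2 \cdot 7 \cdot 1^{-1} \left(-4\right) 10 = 2 \cdot 7 \cdot 1 \left(-4\right) 10 = 14 \left(-4\right) 10 = \left(-56\right) 10 = -560$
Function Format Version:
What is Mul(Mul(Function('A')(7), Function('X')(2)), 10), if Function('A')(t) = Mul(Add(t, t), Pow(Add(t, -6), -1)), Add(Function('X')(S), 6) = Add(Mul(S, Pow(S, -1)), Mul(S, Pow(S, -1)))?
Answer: -560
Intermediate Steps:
Function('X')(S) = -4 (Function('X')(S) = Add(-6, Add(Mul(S, Pow(S, -1)), Mul(S, Pow(S, -1)))) = Add(-6, Add(1, 1)) = Add(-6, 2) = -4)
Function('A')(t) = Mul(2, t, Pow(Add(-6, t), -1)) (Function('A')(t) = Mul(Mul(2, t), Pow(Add(-6, t), -1)) = Mul(2, t, Pow(Add(-6, t), -1)))
Mul(Mul(Function('A')(7), Function('X')(2)), 10) = Mul(Mul(Mul(2, 7, Pow(Add(-6, 7), -1)), -4), 10) = Mul(Mul(Mul(2, 7, Pow(1, -1)), -4), 10) = Mul(Mul(Mul(2, 7, 1), -4), 10) = Mul(Mul(14, -4), 10) = Mul(-56, 10) = -560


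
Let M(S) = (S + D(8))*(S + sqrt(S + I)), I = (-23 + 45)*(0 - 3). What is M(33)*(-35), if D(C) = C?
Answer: -47355 - 1435*I*sqrt(33) ≈ -47355.0 - 8243.5*I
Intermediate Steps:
I = -66 (I = 22*(-3) = -66)
M(S) = (8 + S)*(S + sqrt(-66 + S)) (M(S) = (S + 8)*(S + sqrt(S - 66)) = (8 + S)*(S + sqrt(-66 + S)))
M(33)*(-35) = (33**2 + 8*33 + 8*sqrt(-66 + 33) + 33*sqrt(-66 + 33))*(-35) = (1089 + 264 + 8*sqrt(-33) + 33*sqrt(-33))*(-35) = (1089 + 264 + 8*(I*sqrt(33)) + 33*(I*sqrt(33)))*(-35) = (1089 + 264 + 8*I*sqrt(33) + 33*I*sqrt(33))*(-35) = (1353 + 41*I*sqrt(33))*(-35) = -47355 - 1435*I*sqrt(33)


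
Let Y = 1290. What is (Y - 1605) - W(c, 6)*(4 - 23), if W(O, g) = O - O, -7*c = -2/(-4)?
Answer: -315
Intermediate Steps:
c = -1/14 (c = -(-2)/(7*(-4)) = -(-2)*(-1)/(7*4) = -⅐*½ = -1/14 ≈ -0.071429)
W(O, g) = 0
(Y - 1605) - W(c, 6)*(4 - 23) = (1290 - 1605) - 0*(4 - 23) = -315 - 0*(-19) = -315 - 1*0 = -315 + 0 = -315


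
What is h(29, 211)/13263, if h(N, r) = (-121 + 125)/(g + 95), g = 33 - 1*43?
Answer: 4/1127355 ≈ 3.5481e-6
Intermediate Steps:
g = -10 (g = 33 - 43 = -10)
h(N, r) = 4/85 (h(N, r) = (-121 + 125)/(-10 + 95) = 4/85)
h(29, 211)/13263 = (4/85)/13263 = (4/85)*(1/13263) = 4/1127355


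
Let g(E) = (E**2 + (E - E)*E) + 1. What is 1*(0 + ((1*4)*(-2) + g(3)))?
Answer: 2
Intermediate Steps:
g(E) = 1 + E**2 (g(E) = (E**2 + 0*E) + 1 = (E**2 + 0) + 1 = E**2 + 1 = 1 + E**2)
1*(0 + ((1*4)*(-2) + g(3))) = 1*(0 + ((1*4)*(-2) + (1 + 3**2))) = 1*(0 + (4*(-2) + (1 + 9))) = 1*(0 + (-8 + 10)) = 1*(0 + 2) = 1*2 = 2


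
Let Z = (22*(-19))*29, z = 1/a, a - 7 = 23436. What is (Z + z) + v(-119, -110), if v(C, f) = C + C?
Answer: -289755479/23443 ≈ -12360.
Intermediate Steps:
a = 23443 (a = 7 + 23436 = 23443)
v(C, f) = 2*C
z = 1/23443 ≈ 4.2657e-5
Z = -12122 (Z = -418*29 = -12122)
(Z + z) + v(-119, -110) = (-12122 + 1/23443) + 2*(-119) = -284176045/23443 - 238 = -289755479/23443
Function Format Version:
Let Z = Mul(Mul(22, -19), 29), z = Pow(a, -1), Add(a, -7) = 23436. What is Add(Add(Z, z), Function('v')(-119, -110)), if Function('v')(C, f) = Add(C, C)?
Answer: Rational(-289755479, 23443) ≈ -12360.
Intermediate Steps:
a = 23443 (a = Add(7, 23436) = 23443)
Function('v')(C, f) = Mul(2, C)
z = Rational(1, 23443) (z = Pow(23443, -1) = Rational(1, 23443) ≈ 4.2657e-5)
Z = -12122 (Z = Mul(-418, 29) = -12122)
Add(Add(Z, z), Function('v')(-119, -110)) = Add(Add(-12122, Rational(1, 23443)), Mul(2, -119)) = Add(Rational(-284176045, 23443), -238) = Rational(-289755479, 23443)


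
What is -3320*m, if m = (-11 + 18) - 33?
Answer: 86320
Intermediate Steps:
m = -26 (m = 7 - 33 = -26)
-3320*m = -3320*(-26) = 86320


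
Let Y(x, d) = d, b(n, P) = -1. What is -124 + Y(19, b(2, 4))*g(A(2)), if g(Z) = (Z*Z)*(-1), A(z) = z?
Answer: -120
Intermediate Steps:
g(Z) = -Z² (g(Z) = Z²*(-1) = -Z²)
-124 + Y(19, b(2, 4))*g(A(2)) = -124 - (-1)*2² = -124 - (-1)*4 = -124 - 1*(-4) = -124 + 4 = -120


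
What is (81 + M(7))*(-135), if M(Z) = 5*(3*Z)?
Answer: -25110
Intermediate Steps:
M(Z) = 15*Z
(81 + M(7))*(-135) = (81 + 15*7)*(-135) = (81 + 105)*(-135) = 186*(-135) = -25110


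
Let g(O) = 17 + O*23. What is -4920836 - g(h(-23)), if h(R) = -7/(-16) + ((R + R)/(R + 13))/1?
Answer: -393677509/80 ≈ -4.9210e+6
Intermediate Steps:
h(R) = 7/16 + 2*R/(13 + R) (h(R) = -7*(-1/16) + ((2*R)/(13 + R))*1 = 7/16 + (2*R/(13 + R))*1 = 7/16 + 2*R/(13 + R))
g(O) = 17 + 23*O
-4920836 - g(h(-23)) = -4920836 - (17 + 23*(13*(7 + 3*(-23))/(16*(13 - 23)))) = -4920836 - (17 + 23*((13/16)*(7 - 69)/(-10))) = -4920836 - (17 + 23*((13/16)*(-1/10)*(-62))) = -4920836 - (17 + 23*(403/80)) = -4920836 - (17 + 9269/80) = -4920836 - 1*10629/80 = -4920836 - 10629/80 = -393677509/80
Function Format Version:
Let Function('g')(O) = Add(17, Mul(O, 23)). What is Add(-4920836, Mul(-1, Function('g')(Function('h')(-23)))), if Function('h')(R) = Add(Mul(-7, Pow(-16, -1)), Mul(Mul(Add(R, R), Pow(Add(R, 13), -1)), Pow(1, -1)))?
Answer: Rational(-393677509, 80) ≈ -4.9210e+6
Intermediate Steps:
Function('h')(R) = Add(Rational(7, 16), Mul(2, R, Pow(Add(13, R), -1))) (Function('h')(R) = Add(Mul(-7, Rational(-1, 16)), Mul(Mul(Mul(2, R), Pow(Add(13, R), -1)), 1)) = Add(Rational(7, 16), Mul(Mul(2, R, Pow(Add(13, R), -1)), 1)) = Add(Rational(7, 16), Mul(2, R, Pow(Add(13, R), -1))))
Function('g')(O) = Add(17, Mul(23, O))
Add(-4920836, Mul(-1, Function('g')(Function('h')(-23)))) = Add(-4920836, Mul(-1, Add(17, Mul(23, Mul(Rational(13, 16), Pow(Add(13, -23), -1), Add(7, Mul(3, -23))))))) = Add(-4920836, Mul(-1, Add(17, Mul(23, Mul(Rational(13, 16), Pow(-10, -1), Add(7, -69)))))) = Add(-4920836, Mul(-1, Add(17, Mul(23, Mul(Rational(13, 16), Rational(-1, 10), -62))))) = Add(-4920836, Mul(-1, Add(17, Mul(23, Rational(403, 80))))) = Add(-4920836, Mul(-1, Add(17, Rational(9269, 80)))) = Add(-4920836, Mul(-1, Rational(10629, 80))) = Add(-4920836, Rational(-10629, 80)) = Rational(-393677509, 80)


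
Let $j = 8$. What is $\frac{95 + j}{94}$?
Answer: $\frac{103}{94} \approx 1.0957$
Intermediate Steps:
$\frac{95 + j}{94} = \frac{95 + 8}{94} = 103 \cdot \frac{1}{94} = \frac{103}{94}$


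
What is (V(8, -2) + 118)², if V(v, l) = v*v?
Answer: 33124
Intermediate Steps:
V(v, l) = v²
(V(8, -2) + 118)² = (8² + 118)² = (64 + 118)² = 182² = 33124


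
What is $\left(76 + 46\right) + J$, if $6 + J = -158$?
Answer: $-42$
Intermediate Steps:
$J = -164$ ($J = -6 - 158 = -164$)
$\left(76 + 46\right) + J = \left(76 + 46\right) - 164 = 122 - 164 = -42$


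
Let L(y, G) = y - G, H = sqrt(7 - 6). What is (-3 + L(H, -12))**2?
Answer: 100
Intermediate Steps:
H = 1 (H = sqrt(1) = 1)
(-3 + L(H, -12))**2 = (-3 + (1 - 1*(-12)))**2 = (-3 + (1 + 12))**2 = (-3 + 13)**2 = 10**2 = 100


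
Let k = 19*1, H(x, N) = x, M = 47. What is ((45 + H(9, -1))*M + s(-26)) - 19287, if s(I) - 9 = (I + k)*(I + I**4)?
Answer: -3215390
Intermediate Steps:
k = 19
s(I) = 9 + (19 + I)*(I + I**4) (s(I) = 9 + (I + 19)*(I + I**4) = 9 + (19 + I)*(I + I**4))
((45 + H(9, -1))*M + s(-26)) - 19287 = ((45 + 9)*47 + (9 + (-26)**2 + (-26)**5 + 19*(-26) + 19*(-26)**4)) - 19287 = (54*47 + (9 + 676 - 11881376 - 494 + 19*456976)) - 19287 = (2538 + (9 + 676 - 11881376 - 494 + 8682544)) - 19287 = (2538 - 3198641) - 19287 = -3196103 - 19287 = -3215390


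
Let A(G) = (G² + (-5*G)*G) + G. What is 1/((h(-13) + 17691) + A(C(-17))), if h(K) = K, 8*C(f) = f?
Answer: 16/282525 ≈ 5.6632e-5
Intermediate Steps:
C(f) = f/8
A(G) = G - 4*G² (A(G) = (G² - 5*G²) + G = -4*G² + G = G - 4*G²)
1/((h(-13) + 17691) + A(C(-17))) = 1/((-13 + 17691) + ((⅛)*(-17))*(1 - (-17)/2)) = 1/(17678 - 17*(1 - 4*(-17/8))/8) = 1/(17678 - 17*(1 + 17/2)/8) = 1/(17678 - 17/8*19/2) = 1/(17678 - 323/16) = 1/(282525/16) = 16/282525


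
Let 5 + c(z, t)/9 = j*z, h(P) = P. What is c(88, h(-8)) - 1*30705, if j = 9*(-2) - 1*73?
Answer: -102822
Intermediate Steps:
j = -91 (j = -18 - 73 = -91)
c(z, t) = -45 - 819*z (c(z, t) = -45 + 9*(-91*z) = -45 - 819*z)
c(88, h(-8)) - 1*30705 = (-45 - 819*88) - 1*30705 = (-45 - 72072) - 30705 = -72117 - 30705 = -102822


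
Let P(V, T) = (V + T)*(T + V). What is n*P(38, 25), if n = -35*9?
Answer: -1250235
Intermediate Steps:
P(V, T) = (T + V)**2 (P(V, T) = (T + V)*(T + V) = (T + V)**2)
n = -315
n*P(38, 25) = -315*(25 + 38)**2 = -315*63**2 = -315*3969 = -1250235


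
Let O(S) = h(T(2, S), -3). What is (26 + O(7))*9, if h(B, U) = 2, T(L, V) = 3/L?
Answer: 252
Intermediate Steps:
O(S) = 2
(26 + O(7))*9 = (26 + 2)*9 = 28*9 = 252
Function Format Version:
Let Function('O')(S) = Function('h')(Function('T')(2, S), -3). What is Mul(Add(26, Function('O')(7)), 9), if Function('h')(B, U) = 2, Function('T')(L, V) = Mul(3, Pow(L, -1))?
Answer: 252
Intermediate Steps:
Function('O')(S) = 2
Mul(Add(26, Function('O')(7)), 9) = Mul(Add(26, 2), 9) = Mul(28, 9) = 252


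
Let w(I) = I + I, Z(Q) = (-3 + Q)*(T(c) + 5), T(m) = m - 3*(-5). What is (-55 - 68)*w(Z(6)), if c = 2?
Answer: -16236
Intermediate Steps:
T(m) = 15 + m (T(m) = m + 15 = 15 + m)
Z(Q) = -66 + 22*Q (Z(Q) = (-3 + Q)*((15 + 2) + 5) = (-3 + Q)*(17 + 5) = (-3 + Q)*22 = -66 + 22*Q)
w(I) = 2*I
(-55 - 68)*w(Z(6)) = (-55 - 68)*(2*(-66 + 22*6)) = -246*(-66 + 132) = -246*66 = -123*132 = -16236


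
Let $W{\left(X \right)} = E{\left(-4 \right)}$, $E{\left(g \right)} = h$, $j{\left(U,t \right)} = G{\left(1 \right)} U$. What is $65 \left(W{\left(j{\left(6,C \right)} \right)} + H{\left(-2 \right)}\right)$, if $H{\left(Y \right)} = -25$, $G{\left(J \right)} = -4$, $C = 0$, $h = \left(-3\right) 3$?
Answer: $-2210$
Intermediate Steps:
$h = -9$
$j{\left(U,t \right)} = - 4 U$
$E{\left(g \right)} = -9$
$W{\left(X \right)} = -9$
$65 \left(W{\left(j{\left(6,C \right)} \right)} + H{\left(-2 \right)}\right) = 65 \left(-9 - 25\right) = 65 \left(-34\right) = -2210$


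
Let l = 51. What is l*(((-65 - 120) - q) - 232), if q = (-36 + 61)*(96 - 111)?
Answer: -2142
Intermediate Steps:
q = -375 (q = 25*(-15) = -375)
l*(((-65 - 120) - q) - 232) = 51*(((-65 - 120) - 1*(-375)) - 232) = 51*((-185 + 375) - 232) = 51*(190 - 232) = 51*(-42) = -2142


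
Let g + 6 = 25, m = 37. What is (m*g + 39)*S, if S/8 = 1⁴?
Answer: 5936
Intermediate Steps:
S = 8 (S = 8*1⁴ = 8*1 = 8)
g = 19 (g = -6 + 25 = 19)
(m*g + 39)*S = (37*19 + 39)*8 = (703 + 39)*8 = 742*8 = 5936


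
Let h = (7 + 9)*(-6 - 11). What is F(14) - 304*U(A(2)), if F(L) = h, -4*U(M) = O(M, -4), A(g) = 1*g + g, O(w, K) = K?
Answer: -576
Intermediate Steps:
A(g) = 2*g (A(g) = g + g = 2*g)
U(M) = 1 (U(M) = -1/4*(-4) = 1)
h = -272 (h = 16*(-17) = -272)
F(L) = -272
F(14) - 304*U(A(2)) = -272 - 304*1 = -272 - 304 = -576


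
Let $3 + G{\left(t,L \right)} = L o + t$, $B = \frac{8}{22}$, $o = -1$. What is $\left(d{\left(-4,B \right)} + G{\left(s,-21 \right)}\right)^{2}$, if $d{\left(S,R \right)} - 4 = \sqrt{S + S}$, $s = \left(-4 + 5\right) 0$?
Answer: $476 + 88 i \sqrt{2} \approx 476.0 + 124.45 i$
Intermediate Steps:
$B = \frac{4}{11}$ ($B = 8 \cdot \frac{1}{22} = \frac{4}{11} \approx 0.36364$)
$s = 0$ ($s = 1 \cdot 0 = 0$)
$d{\left(S,R \right)} = 4 + \sqrt{2} \sqrt{S}$ ($d{\left(S,R \right)} = 4 + \sqrt{S + S} = 4 + \sqrt{2 S} = 4 + \sqrt{2} \sqrt{S}$)
$G{\left(t,L \right)} = -3 + t - L$ ($G{\left(t,L \right)} = -3 + \left(L \left(-1\right) + t\right) = -3 - \left(L - t\right) = -3 + t - L$)
$\left(d{\left(-4,B \right)} + G{\left(s,-21 \right)}\right)^{2} = \left(\left(4 + \sqrt{2} \sqrt{-4}\right) - -18\right)^{2} = \left(\left(4 + \sqrt{2} \cdot 2 i\right) + \left(-3 + 0 + 21\right)\right)^{2} = \left(\left(4 + 2 i \sqrt{2}\right) + 18\right)^{2} = \left(22 + 2 i \sqrt{2}\right)^{2}$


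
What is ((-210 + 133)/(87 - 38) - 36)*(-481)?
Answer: 126503/7 ≈ 18072.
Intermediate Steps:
((-210 + 133)/(87 - 38) - 36)*(-481) = (-77/49 - 36)*(-481) = (-77*1/49 - 36)*(-481) = (-11/7 - 36)*(-481) = -263/7*(-481) = 126503/7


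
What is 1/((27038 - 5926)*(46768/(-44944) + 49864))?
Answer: 2809/2957053398936 ≈ 9.4993e-10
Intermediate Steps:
1/((27038 - 5926)*(46768/(-44944) + 49864)) = 1/(21112*(46768*(-1/44944) + 49864)) = 1/(21112*(-2923/2809 + 49864)) = 1/(21112*(140065053/2809)) = 1/(2957053398936/2809) = 2809/2957053398936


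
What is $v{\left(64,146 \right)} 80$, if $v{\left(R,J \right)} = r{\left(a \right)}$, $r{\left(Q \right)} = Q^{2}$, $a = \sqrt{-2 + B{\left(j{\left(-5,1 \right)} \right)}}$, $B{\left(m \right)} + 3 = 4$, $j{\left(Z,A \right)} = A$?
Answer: $-80$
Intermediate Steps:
$B{\left(m \right)} = 1$ ($B{\left(m \right)} = -3 + 4 = 1$)
$a = i$ ($a = \sqrt{-2 + 1} = \sqrt{-1} = i \approx 1.0 i$)
$v{\left(R,J \right)} = -1$ ($v{\left(R,J \right)} = i^{2} = -1$)
$v{\left(64,146 \right)} 80 = \left(-1\right) 80 = -80$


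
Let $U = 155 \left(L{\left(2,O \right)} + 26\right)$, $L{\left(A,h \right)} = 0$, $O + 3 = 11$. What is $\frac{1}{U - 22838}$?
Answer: $- \frac{1}{18808} \approx -5.3169 \cdot 10^{-5}$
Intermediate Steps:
$O = 8$ ($O = -3 + 11 = 8$)
$U = 4030$ ($U = 155 \left(0 + 26\right) = 155 \cdot 26 = 4030$)
$\frac{1}{U - 22838} = \frac{1}{4030 - 22838} = \frac{1}{-18808} = - \frac{1}{18808}$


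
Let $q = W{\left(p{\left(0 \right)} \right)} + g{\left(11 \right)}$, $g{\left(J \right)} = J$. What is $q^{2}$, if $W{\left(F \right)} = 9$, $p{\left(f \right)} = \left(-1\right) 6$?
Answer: $400$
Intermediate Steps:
$p{\left(f \right)} = -6$
$q = 20$ ($q = 9 + 11 = 20$)
$q^{2} = 20^{2} = 400$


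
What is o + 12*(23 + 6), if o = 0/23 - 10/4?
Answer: 691/2 ≈ 345.50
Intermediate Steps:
o = -5/2 (o = 0*(1/23) - 10*¼ = 0 - 5/2 = -5/2 ≈ -2.5000)
o + 12*(23 + 6) = -5/2 + 12*(23 + 6) = -5/2 + 12*29 = -5/2 + 348 = 691/2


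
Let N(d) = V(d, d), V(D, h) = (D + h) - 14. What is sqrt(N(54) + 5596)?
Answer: sqrt(5690) ≈ 75.432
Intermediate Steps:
V(D, h) = -14 + D + h
N(d) = -14 + 2*d (N(d) = -14 + d + d = -14 + 2*d)
sqrt(N(54) + 5596) = sqrt((-14 + 2*54) + 5596) = sqrt((-14 + 108) + 5596) = sqrt(94 + 5596) = sqrt(5690)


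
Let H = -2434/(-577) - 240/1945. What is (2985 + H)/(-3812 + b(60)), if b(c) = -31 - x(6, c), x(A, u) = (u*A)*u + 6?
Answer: -670911335/5712104397 ≈ -0.11745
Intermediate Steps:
x(A, u) = 6 + A*u² (x(A, u) = (A*u)*u + 6 = A*u² + 6 = 6 + A*u²)
b(c) = -37 - 6*c² (b(c) = -31 - (6 + 6*c²) = -31 + (-6 - 6*c²) = -37 - 6*c²)
H = 919130/224453 (H = -2434*(-1/577) - 240*1/1945 = 2434/577 - 48/389 = 919130/224453 ≈ 4.0950)
(2985 + H)/(-3812 + b(60)) = (2985 + 919130/224453)/(-3812 + (-37 - 6*60²)) = 670911335/(224453*(-3812 + (-37 - 6*3600))) = 670911335/(224453*(-3812 + (-37 - 21600))) = 670911335/(224453*(-3812 - 21637)) = (670911335/224453)/(-25449) = (670911335/224453)*(-1/25449) = -670911335/5712104397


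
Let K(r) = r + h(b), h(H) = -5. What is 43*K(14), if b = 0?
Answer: 387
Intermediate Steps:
K(r) = -5 + r (K(r) = r - 5 = -5 + r)
43*K(14) = 43*(-5 + 14) = 43*9 = 387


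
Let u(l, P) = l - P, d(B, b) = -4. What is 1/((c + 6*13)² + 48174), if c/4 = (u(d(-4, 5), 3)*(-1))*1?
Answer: 1/59410 ≈ 1.6832e-5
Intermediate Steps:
c = 28 (c = 4*(((-4 - 1*3)*(-1))*1) = 4*(((-4 - 3)*(-1))*1) = 4*(-7*(-1)*1) = 4*(7*1) = 4*7 = 28)
1/((c + 6*13)² + 48174) = 1/((28 + 6*13)² + 48174) = 1/((28 + 78)² + 48174) = 1/(106² + 48174) = 1/(11236 + 48174) = 1/59410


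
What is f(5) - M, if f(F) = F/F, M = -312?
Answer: 313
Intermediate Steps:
f(F) = 1
f(5) - M = 1 - 1*(-312) = 1 + 312 = 313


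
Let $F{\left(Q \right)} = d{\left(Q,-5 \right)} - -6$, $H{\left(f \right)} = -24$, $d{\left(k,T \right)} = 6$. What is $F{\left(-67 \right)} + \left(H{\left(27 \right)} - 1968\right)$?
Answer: $-1980$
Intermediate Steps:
$F{\left(Q \right)} = 12$ ($F{\left(Q \right)} = 6 - -6 = 6 + 6 = 12$)
$F{\left(-67 \right)} + \left(H{\left(27 \right)} - 1968\right) = 12 - 1992 = -1980$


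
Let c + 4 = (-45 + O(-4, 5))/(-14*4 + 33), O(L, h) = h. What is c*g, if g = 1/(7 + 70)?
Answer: -52/1771 ≈ -0.029362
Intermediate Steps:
c = -52/23 (c = -4 + (-45 + 5)/(-14*4 + 33) = -4 - 40/(-56 + 33) = -4 - 40/(-23) = -4 - 40*(-1/23) = -4 + 40/23 = -52/23 ≈ -2.2609)
g = 1/77 ≈ 0.012987
c*g = -52/23*1/77 = -52/1771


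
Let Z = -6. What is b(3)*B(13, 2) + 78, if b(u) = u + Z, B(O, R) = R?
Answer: 72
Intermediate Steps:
b(u) = -6 + u (b(u) = u - 6 = -6 + u)
b(3)*B(13, 2) + 78 = (-6 + 3)*2 + 78 = -3*2 + 78 = -6 + 78 = 72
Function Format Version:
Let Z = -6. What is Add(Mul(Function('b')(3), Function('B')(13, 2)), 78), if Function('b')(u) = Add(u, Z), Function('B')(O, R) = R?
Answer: 72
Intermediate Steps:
Function('b')(u) = Add(-6, u) (Function('b')(u) = Add(u, -6) = Add(-6, u))
Add(Mul(Function('b')(3), Function('B')(13, 2)), 78) = Add(Mul(Add(-6, 3), 2), 78) = Add(Mul(-3, 2), 78) = Add(-6, 78) = 72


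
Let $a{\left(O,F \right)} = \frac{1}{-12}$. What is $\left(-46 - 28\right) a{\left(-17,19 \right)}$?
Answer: $\frac{37}{6} \approx 6.1667$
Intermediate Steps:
$a{\left(O,F \right)} = - \frac{1}{12}$
$\left(-46 - 28\right) a{\left(-17,19 \right)} = \left(-46 - 28\right) \left(- \frac{1}{12}\right) = \left(-74\right) \left(- \frac{1}{12}\right) = \frac{37}{6}$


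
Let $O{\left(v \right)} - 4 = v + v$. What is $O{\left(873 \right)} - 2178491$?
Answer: $-2176741$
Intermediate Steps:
$O{\left(v \right)} = 4 + 2 v$ ($O{\left(v \right)} = 4 + \left(v + v\right) = 4 + 2 v$)
$O{\left(873 \right)} - 2178491 = \left(4 + 2 \cdot 873\right) - 2178491 = \left(4 + 1746\right) - 2178491 = 1750 - 2178491 = -2176741$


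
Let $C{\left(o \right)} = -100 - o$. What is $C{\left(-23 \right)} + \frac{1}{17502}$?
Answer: $- \frac{1347653}{17502} \approx -77.0$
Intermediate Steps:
$C{\left(-23 \right)} + \frac{1}{17502} = \left(-100 - -23\right) + \frac{1}{17502} = \left(-100 + 23\right) + \frac{1}{17502} = -77 + \frac{1}{17502} = - \frac{1347653}{17502}$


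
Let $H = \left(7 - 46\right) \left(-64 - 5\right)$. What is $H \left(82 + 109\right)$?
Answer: $513981$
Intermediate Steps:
$H = 2691$ ($H = \left(-39\right) \left(-69\right) = 2691$)
$H \left(82 + 109\right) = 2691 \left(82 + 109\right) = 2691 \cdot 191 = 513981$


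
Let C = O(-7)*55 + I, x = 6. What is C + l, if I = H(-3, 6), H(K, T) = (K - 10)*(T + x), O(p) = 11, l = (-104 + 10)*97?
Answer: -8669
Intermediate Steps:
l = -9118 (l = -94*97 = -9118)
H(K, T) = (-10 + K)*(6 + T) (H(K, T) = (K - 10)*(T + 6) = (-10 + K)*(6 + T))
I = -156 (I = -60 - 10*6 + 6*(-3) - 3*6 = -60 - 60 - 18 - 18 = -156)
C = 449 (C = 11*55 - 156 = 605 - 156 = 449)
C + l = 449 - 9118 = -8669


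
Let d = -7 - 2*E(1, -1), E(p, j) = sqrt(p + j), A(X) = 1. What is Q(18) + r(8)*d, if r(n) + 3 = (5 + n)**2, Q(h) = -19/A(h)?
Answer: -1181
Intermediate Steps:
Q(h) = -19 (Q(h) = -19/1 = -19*1 = -19)
E(p, j) = sqrt(j + p)
r(n) = -3 + (5 + n)**2
d = -7 (d = -7 - 2*sqrt(-1 + 1) = -7 - 2*sqrt(0) = -7 - 2*0 = -7 + 0 = -7)
Q(18) + r(8)*d = -19 + (-3 + (5 + 8)**2)*(-7) = -19 + (-3 + 13**2)*(-7) = -19 + (-3 + 169)*(-7) = -19 + 166*(-7) = -19 - 1162 = -1181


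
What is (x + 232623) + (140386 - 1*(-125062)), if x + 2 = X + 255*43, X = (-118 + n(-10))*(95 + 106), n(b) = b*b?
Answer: 505416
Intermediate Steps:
n(b) = b²
X = -3618 (X = (-118 + (-10)²)*(95 + 106) = (-118 + 100)*201 = -18*201 = -3618)
x = 7345 (x = -2 + (-3618 + 255*43) = -2 + (-3618 + 10965) = -2 + 7347 = 7345)
(x + 232623) + (140386 - 1*(-125062)) = (7345 + 232623) + (140386 - 1*(-125062)) = 239968 + (140386 + 125062) = 239968 + 265448 = 505416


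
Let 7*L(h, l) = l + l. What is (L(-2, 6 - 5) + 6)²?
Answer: 1936/49 ≈ 39.510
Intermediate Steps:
L(h, l) = 2*l/7 (L(h, l) = (l + l)/7 = (2*l)/7 = 2*l/7)
(L(-2, 6 - 5) + 6)² = (2*(6 - 5)/7 + 6)² = ((2/7)*1 + 6)² = (2/7 + 6)² = (44/7)² = 1936/49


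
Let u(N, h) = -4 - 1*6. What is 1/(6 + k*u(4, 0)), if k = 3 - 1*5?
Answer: 1/26 ≈ 0.038462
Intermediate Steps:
u(N, h) = -10 (u(N, h) = -4 - 6 = -10)
k = -2 (k = 3 - 5 = -2)
1/(6 + k*u(4, 0)) = 1/(6 - 2*(-10)) = 1/(6 + 20) = 1/26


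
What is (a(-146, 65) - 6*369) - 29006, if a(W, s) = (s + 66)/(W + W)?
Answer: -9116371/292 ≈ -31220.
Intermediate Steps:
a(W, s) = (66 + s)/(2*W) (a(W, s) = (66 + s)/((2*W)) = (66 + s)*(1/(2*W)) = (66 + s)/(2*W))
(a(-146, 65) - 6*369) - 29006 = ((½)*(66 + 65)/(-146) - 6*369) - 29006 = ((½)*(-1/146)*131 - 2214) - 29006 = (-131/292 - 2214) - 29006 = -646619/292 - 29006 = -9116371/292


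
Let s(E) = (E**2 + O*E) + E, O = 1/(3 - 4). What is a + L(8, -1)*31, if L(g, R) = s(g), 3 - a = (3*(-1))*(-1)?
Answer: 1984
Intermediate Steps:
a = 0 (a = 3 - 3*(-1)*(-1) = 3 - (-3)*(-1) = 3 - 1*3 = 3 - 3 = 0)
O = -1 (O = 1/(-1) = -1)
s(E) = E**2 (s(E) = (E**2 - E) + E = E**2)
L(g, R) = g**2
a + L(8, -1)*31 = 0 + 8**2*31 = 0 + 64*31 = 0 + 1984 = 1984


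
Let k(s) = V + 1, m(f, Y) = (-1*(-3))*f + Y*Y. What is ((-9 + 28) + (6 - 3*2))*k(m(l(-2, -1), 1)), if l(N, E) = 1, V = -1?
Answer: 0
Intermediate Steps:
m(f, Y) = Y² + 3*f (m(f, Y) = 3*f + Y² = Y² + 3*f)
k(s) = 0 (k(s) = -1 + 1 = 0)
((-9 + 28) + (6 - 3*2))*k(m(l(-2, -1), 1)) = ((-9 + 28) + (6 - 3*2))*0 = (19 + (6 - 6))*0 = (19 + 0)*0 = 19*0 = 0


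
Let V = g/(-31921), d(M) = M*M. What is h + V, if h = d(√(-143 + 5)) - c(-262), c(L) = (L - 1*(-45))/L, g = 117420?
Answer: -1191826573/8363302 ≈ -142.51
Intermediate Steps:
d(M) = M²
c(L) = (45 + L)/L (c(L) = (L + 45)/L = (45 + L)/L)
h = -36373/262 (h = (√(-143 + 5))² - (45 - 262)/(-262) = (√(-138))² - (-1)*(-217)/262 = (I*√138)² - 1*217/262 = -138 - 217/262 = -36373/262 ≈ -138.83)
V = -117420/31921 (V = 117420/(-31921) = 117420*(-1/31921) = -117420/31921 ≈ -3.6785)
h + V = -36373/262 - 117420/31921 = -1191826573/8363302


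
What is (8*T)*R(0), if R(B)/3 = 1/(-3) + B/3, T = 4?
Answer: -32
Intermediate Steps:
R(B) = -1 + B (R(B) = 3*(1/(-3) + B/3) = 3*(1*(-⅓) + B*(⅓)) = 3*(-⅓ + B/3) = -1 + B)
(8*T)*R(0) = (8*4)*(-1 + 0) = 32*(-1) = -32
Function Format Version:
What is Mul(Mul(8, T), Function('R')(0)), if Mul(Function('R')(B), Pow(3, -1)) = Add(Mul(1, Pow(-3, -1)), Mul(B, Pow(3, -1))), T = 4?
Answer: -32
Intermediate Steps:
Function('R')(B) = Add(-1, B) (Function('R')(B) = Mul(3, Add(Mul(1, Pow(-3, -1)), Mul(B, Pow(3, -1)))) = Mul(3, Add(Mul(1, Rational(-1, 3)), Mul(B, Rational(1, 3)))) = Mul(3, Add(Rational(-1, 3), Mul(Rational(1, 3), B))) = Add(-1, B))
Mul(Mul(8, T), Function('R')(0)) = Mul(Mul(8, 4), Add(-1, 0)) = Mul(32, -1) = -32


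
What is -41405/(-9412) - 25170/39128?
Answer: 6649975/1770542 ≈ 3.7559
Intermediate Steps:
-41405/(-9412) - 25170/39128 = -41405*(-1/9412) - 25170*1/39128 = 3185/724 - 12585/19564 = 6649975/1770542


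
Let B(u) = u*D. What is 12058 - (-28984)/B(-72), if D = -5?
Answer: 546233/45 ≈ 12139.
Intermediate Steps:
B(u) = -5*u (B(u) = u*(-5) = -5*u)
12058 - (-28984)/B(-72) = 12058 - (-28984)/((-5*(-72))) = 12058 - (-28984)/360 = 12058 - 1*(-3623/45) = 12058 + 3623/45 = 546233/45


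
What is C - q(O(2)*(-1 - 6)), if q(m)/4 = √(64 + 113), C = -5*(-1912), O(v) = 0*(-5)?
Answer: 9560 - 4*√177 ≈ 9506.8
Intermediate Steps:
O(v) = 0
C = 9560
q(m) = 4*√177 (q(m) = 4*√(64 + 113) = 4*√177)
C - q(O(2)*(-1 - 6)) = 9560 - 4*√177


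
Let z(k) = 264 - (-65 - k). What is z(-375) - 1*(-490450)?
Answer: 490404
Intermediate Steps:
z(k) = 329 + k (z(k) = 264 + (65 + k) = 329 + k)
z(-375) - 1*(-490450) = (329 - 375) - 1*(-490450) = -46 + 490450 = 490404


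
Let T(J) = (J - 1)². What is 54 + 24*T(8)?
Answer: 1230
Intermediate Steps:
T(J) = (-1 + J)²
54 + 24*T(8) = 54 + 24*(-1 + 8)² = 54 + 24*7² = 54 + 24*49 = 54 + 1176 = 1230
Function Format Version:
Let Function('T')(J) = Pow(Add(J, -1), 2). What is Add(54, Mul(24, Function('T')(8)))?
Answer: 1230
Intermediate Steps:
Function('T')(J) = Pow(Add(-1, J), 2)
Add(54, Mul(24, Function('T')(8))) = Add(54, Mul(24, Pow(Add(-1, 8), 2))) = Add(54, Mul(24, Pow(7, 2))) = Add(54, Mul(24, 49)) = Add(54, 1176) = 1230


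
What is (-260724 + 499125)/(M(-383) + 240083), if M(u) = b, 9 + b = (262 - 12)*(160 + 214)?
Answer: 238401/333574 ≈ 0.71469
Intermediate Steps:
b = 93491 (b = -9 + (262 - 12)*(160 + 214) = -9 + 250*374 = -9 + 93500 = 93491)
M(u) = 93491
(-260724 + 499125)/(M(-383) + 240083) = (-260724 + 499125)/(93491 + 240083) = 238401/333574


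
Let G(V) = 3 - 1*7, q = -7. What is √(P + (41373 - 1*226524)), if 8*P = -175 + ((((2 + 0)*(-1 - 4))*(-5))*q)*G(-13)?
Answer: I*√2959966/4 ≈ 430.11*I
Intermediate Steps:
G(V) = -4 (G(V) = 3 - 7 = -4)
P = 1225/8 (P = (-175 + ((((2 + 0)*(-1 - 4))*(-5))*(-7))*(-4))/8 = (-175 + (((2*(-5))*(-5))*(-7))*(-4))/8 = (-175 + (-10*(-5)*(-7))*(-4))/8 = (-175 + (50*(-7))*(-4))/8 = (-175 - 350*(-4))/8 = (-175 + 1400)/8 = (⅛)*1225 = 1225/8 ≈ 153.13)
√(P + (41373 - 1*226524)) = √(1225/8 + (41373 - 1*226524)) = √(1225/8 + (41373 - 226524)) = √(1225/8 - 185151) = √(-1479983/8) = I*√2959966/4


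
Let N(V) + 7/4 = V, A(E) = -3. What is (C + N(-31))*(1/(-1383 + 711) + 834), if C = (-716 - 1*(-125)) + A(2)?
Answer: -1405040629/2688 ≈ -5.2271e+5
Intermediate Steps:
N(V) = -7/4 + V
C = -594 (C = (-716 - 1*(-125)) - 3 = (-716 + 125) - 3 = -591 - 3 = -594)
(C + N(-31))*(1/(-1383 + 711) + 834) = (-594 + (-7/4 - 31))*(1/(-1383 + 711) + 834) = (-594 - 131/4)*(1/(-672) + 834) = -2507*(-1/672 + 834)/4 = -2507/4*560447/672 = -1405040629/2688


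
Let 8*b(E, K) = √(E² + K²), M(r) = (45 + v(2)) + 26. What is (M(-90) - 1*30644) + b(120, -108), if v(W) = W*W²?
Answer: -30565 + 3*√181/2 ≈ -30545.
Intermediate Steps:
v(W) = W³
M(r) = 79 (M(r) = (45 + 2³) + 26 = (45 + 8) + 26 = 53 + 26 = 79)
b(E, K) = √(E² + K²)/8
(M(-90) - 1*30644) + b(120, -108) = (79 - 1*30644) + √(120² + (-108)²)/8 = (79 - 30644) + √(14400 + 11664)/8 = -30565 + √26064/8 = -30565 + (12*√181)/8 = -30565 + 3*√181/2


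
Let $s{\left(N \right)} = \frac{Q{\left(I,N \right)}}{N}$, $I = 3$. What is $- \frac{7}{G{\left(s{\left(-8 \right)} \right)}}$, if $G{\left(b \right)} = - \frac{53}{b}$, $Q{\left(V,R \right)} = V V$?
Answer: $- \frac{63}{424} \approx -0.14858$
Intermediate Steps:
$Q{\left(V,R \right)} = V^{2}$
$s{\left(N \right)} = \frac{9}{N}$ ($s{\left(N \right)} = \frac{3^{2}}{N} = \frac{9}{N}$)
$- \frac{7}{G{\left(s{\left(-8 \right)} \right)}} = - \frac{7}{\left(-53\right) \frac{1}{9 \frac{1}{-8}}} = - \frac{7}{\left(-53\right) \frac{1}{9 \left(- \frac{1}{8}\right)}} = - \frac{7}{\left(-53\right) \frac{1}{- \frac{9}{8}}} = - \frac{7}{\left(-53\right) \left(- \frac{8}{9}\right)} = - \frac{7}{\frac{424}{9}} = \left(-7\right) \frac{9}{424} = - \frac{63}{424}$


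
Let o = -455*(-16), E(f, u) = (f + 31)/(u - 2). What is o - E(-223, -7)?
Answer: 21776/3 ≈ 7258.7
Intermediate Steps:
E(f, u) = (31 + f)/(-2 + u)
o = 7280
o - E(-223, -7) = 7280 - (31 - 223)/(-2 - 7) = 7280 - (-192)/(-9) = 7280 - (-1)*(-192)/9 = 7280 - 1*64/3 = 7280 - 64/3 = 21776/3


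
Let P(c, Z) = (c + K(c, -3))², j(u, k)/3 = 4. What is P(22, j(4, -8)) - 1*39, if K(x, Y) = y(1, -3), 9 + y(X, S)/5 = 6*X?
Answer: 10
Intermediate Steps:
j(u, k) = 12 (j(u, k) = 3*4 = 12)
y(X, S) = -45 + 30*X (y(X, S) = -45 + 5*(6*X) = -45 + 30*X)
K(x, Y) = -15 (K(x, Y) = -45 + 30*1 = -45 + 30 = -15)
P(c, Z) = (-15 + c)² (P(c, Z) = (c - 15)² = (-15 + c)²)
P(22, j(4, -8)) - 1*39 = (-15 + 22)² - 1*39 = 7² - 39 = 49 - 39 = 10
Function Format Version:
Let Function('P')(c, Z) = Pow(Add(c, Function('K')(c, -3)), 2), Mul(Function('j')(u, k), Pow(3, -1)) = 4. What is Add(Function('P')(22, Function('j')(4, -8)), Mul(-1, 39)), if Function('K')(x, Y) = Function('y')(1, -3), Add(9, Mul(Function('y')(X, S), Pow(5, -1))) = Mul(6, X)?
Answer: 10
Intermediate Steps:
Function('j')(u, k) = 12 (Function('j')(u, k) = Mul(3, 4) = 12)
Function('y')(X, S) = Add(-45, Mul(30, X)) (Function('y')(X, S) = Add(-45, Mul(5, Mul(6, X))) = Add(-45, Mul(30, X)))
Function('K')(x, Y) = -15 (Function('K')(x, Y) = Add(-45, Mul(30, 1)) = Add(-45, 30) = -15)
Function('P')(c, Z) = Pow(Add(-15, c), 2) (Function('P')(c, Z) = Pow(Add(c, -15), 2) = Pow(Add(-15, c), 2))
Add(Function('P')(22, Function('j')(4, -8)), Mul(-1, 39)) = Add(Pow(Add(-15, 22), 2), Mul(-1, 39)) = Add(Pow(7, 2), -39) = Add(49, -39) = 10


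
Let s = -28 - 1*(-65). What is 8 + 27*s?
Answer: 1007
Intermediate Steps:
s = 37 (s = -28 + 65 = 37)
8 + 27*s = 8 + 27*37 = 8 + 999 = 1007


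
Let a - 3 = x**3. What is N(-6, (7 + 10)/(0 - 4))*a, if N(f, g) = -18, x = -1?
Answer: -36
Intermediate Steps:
a = 2 (a = 3 + (-1)**3 = 3 - 1 = 2)
N(-6, (7 + 10)/(0 - 4))*a = -18*2 = -36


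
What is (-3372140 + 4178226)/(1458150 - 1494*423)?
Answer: 403043/413094 ≈ 0.97567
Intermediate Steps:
(-3372140 + 4178226)/(1458150 - 1494*423) = 806086/(1458150 - 631962) = 806086/826188 = 806086*(1/826188) = 403043/413094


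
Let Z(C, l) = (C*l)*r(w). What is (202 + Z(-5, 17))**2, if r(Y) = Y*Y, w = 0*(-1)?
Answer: 40804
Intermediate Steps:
w = 0
r(Y) = Y**2
Z(C, l) = 0 (Z(C, l) = (C*l)*0**2 = (C*l)*0 = 0)
(202 + Z(-5, 17))**2 = (202 + 0)**2 = 202**2 = 40804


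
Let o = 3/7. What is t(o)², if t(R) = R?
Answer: 9/49 ≈ 0.18367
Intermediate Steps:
o = 3/7 (o = 3*(⅐) = 3/7 ≈ 0.42857)
t(o)² = (3/7)² = 9/49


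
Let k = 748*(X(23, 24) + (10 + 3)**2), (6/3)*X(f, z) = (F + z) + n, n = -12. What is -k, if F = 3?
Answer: -132022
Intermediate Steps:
X(f, z) = -9/2 + z/2 (X(f, z) = ((3 + z) - 12)/2 = (-9 + z)/2 = -9/2 + z/2)
k = 132022 (k = 748*((-9/2 + (1/2)*24) + (10 + 3)**2) = 748*((-9/2 + 12) + 13**2) = 748*(15/2 + 169) = 748*(353/2) = 132022)
-k = -1*132022 = -132022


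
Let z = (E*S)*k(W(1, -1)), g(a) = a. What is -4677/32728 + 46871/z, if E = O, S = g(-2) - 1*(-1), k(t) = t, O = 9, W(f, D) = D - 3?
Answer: 383456429/294552 ≈ 1301.8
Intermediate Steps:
W(f, D) = -3 + D
S = -1 (S = -2 - 1*(-1) = -2 + 1 = -1)
E = 9
z = 36 (z = (9*(-1))*(-3 - 1) = -9*(-4) = 36)
-4677/32728 + 46871/z = -4677/32728 + 46871/36 = 383456429/294552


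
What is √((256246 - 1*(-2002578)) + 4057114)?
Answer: √6315938 ≈ 2513.2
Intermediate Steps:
√((256246 - 1*(-2002578)) + 4057114) = √((256246 + 2002578) + 4057114) = √(2258824 + 4057114) = √6315938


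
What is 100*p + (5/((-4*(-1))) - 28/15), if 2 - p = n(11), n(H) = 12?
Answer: -60037/60 ≈ -1000.6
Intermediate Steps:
p = -10 (p = 2 - 1*12 = 2 - 12 = -10)
100*p + (5/((-4*(-1))) - 28/15) = 100*(-10) + (5/((-4*(-1))) - 28/15) = -1000 + (5/4 - 28*1/15) = -1000 + (5*(¼) - 28/15) = -1000 + (5/4 - 28/15) = -1000 - 37/60 = -60037/60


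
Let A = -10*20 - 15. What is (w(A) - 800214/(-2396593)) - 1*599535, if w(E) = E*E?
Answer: -1326058072616/2396593 ≈ -5.5331e+5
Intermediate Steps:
A = -215 (A = -200 - 15 = -215)
w(E) = E²
(w(A) - 800214/(-2396593)) - 1*599535 = ((-215)² - 800214/(-2396593)) - 1*599535 = (46225 - 800214*(-1)/2396593) - 599535 = (46225 - 1*(-800214/2396593)) - 599535 = (46225 + 800214/2396593) - 599535 = 110783311639/2396593 - 599535 = -1326058072616/2396593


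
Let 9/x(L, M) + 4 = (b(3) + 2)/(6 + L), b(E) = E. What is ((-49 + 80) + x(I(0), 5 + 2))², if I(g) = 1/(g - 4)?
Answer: 50625/64 ≈ 791.02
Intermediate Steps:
I(g) = 1/(-4 + g)
x(L, M) = 9/(-4 + 5/(6 + L)) (x(L, M) = 9/(-4 + (3 + 2)/(6 + L)) = 9/(-4 + 5/(6 + L)))
((-49 + 80) + x(I(0), 5 + 2))² = ((-49 + 80) + 9*(-6 - 1/(-4 + 0))/(19 + 4/(-4 + 0)))² = (31 + 9*(-6 - 1/(-4))/(19 + 4/(-4)))² = (31 + 9*(-6 - 1*(-¼))/(19 + 4*(-¼)))² = (31 + 9*(-6 + ¼)/(19 - 1))² = (31 + 9*(-23/4)/18)² = (31 + 9*(1/18)*(-23/4))² = (31 - 23/8)² = (225/8)² = 50625/64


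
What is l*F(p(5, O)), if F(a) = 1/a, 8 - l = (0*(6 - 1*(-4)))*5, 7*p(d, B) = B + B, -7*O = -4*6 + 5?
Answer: 196/19 ≈ 10.316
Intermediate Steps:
O = 19/7 (O = -(-4*6 + 5)/7 = -(-24 + 5)/7 = -⅐*(-19) = 19/7 ≈ 2.7143)
p(d, B) = 2*B/7 (p(d, B) = (B + B)/7 = (2*B)/7 = 2*B/7)
l = 8 (l = 8 - 0*(6 - 1*(-4))*5 = 8 - 0*(6 + 4)*5 = 8 - 0*10*5 = 8 - 0*5 = 8 - 1*0 = 8 + 0 = 8)
l*F(p(5, O)) = 8/(((2/7)*(19/7))) = 8/(38/49) = 8*(49/38) = 196/19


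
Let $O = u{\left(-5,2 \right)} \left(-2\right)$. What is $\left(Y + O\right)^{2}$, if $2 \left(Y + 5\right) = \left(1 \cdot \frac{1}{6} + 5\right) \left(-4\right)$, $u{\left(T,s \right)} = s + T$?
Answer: $\frac{784}{9} \approx 87.111$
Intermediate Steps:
$u{\left(T,s \right)} = T + s$
$Y = - \frac{46}{3}$ ($Y = -5 + \frac{\left(1 \cdot \frac{1}{6} + 5\right) \left(-4\right)}{2} = -5 + \frac{\left(\frac{1}{6} + 5\right) \left(-4\right)}{2} = -5 + \frac{\frac{31}{6} \left(-4\right)}{2} = -5 + \frac{1}{2} \left(- \frac{62}{3}\right) = -5 - \frac{31}{3} = - \frac{46}{3} \approx -15.333$)
$O = 6$ ($O = \left(-5 + 2\right) \left(-2\right) = \left(-3\right) \left(-2\right) = 6$)
$\left(Y + O\right)^{2} = \left(- \frac{46}{3} + 6\right)^{2} = \left(- \frac{28}{3}\right)^{2} = \frac{784}{9}$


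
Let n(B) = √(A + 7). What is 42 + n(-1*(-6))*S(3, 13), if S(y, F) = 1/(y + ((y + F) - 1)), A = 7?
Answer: 42 + √14/18 ≈ 42.208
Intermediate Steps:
S(y, F) = 1/(-1 + F + 2*y) (S(y, F) = 1/(y + ((F + y) - 1)) = 1/(y + (-1 + F + y)) = 1/(-1 + F + 2*y))
n(B) = √14 (n(B) = √(7 + 7) = √14)
42 + n(-1*(-6))*S(3, 13) = 42 + √14/(-1 + 13 + 2*3) = 42 + √14/(-1 + 13 + 6) = 42 + √14/18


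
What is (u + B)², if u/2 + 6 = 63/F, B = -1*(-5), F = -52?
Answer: 60025/676 ≈ 88.794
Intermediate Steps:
B = 5
u = -375/26 (u = -12 + 2*(63/(-52)) = -12 + 2*(63*(-1/52)) = -12 + 2*(-63/52) = -12 - 63/26 = -375/26 ≈ -14.423)
(u + B)² = (-375/26 + 5)² = (-245/26)² = 60025/676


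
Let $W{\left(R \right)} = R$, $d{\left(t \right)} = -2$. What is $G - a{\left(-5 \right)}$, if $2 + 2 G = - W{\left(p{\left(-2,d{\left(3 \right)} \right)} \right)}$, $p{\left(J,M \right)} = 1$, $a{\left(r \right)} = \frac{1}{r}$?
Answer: $- \frac{13}{10} \approx -1.3$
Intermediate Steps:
$G = - \frac{3}{2}$ ($G = -1 + \frac{\left(-1\right) 1}{2} = -1 + \frac{1}{2} \left(-1\right) = -1 - \frac{1}{2} = - \frac{3}{2} \approx -1.5$)
$G - a{\left(-5 \right)} = - \frac{3}{2} - \frac{1}{-5} = - \frac{3}{2} - - \frac{1}{5} = - \frac{3}{2} + \frac{1}{5} = - \frac{13}{10}$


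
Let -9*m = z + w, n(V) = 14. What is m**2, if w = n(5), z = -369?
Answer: 126025/81 ≈ 1555.9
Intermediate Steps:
w = 14
m = 355/9 (m = -(-369 + 14)/9 = -1/9*(-355) = 355/9 ≈ 39.444)
m**2 = (355/9)**2 = 126025/81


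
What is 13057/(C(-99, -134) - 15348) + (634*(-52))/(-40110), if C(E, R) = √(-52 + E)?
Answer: (-8861703*I + 16484*√151)/(20055*(√151 + 15348*I)) ≈ -0.02879 - 0.00068113*I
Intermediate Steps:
13057/(C(-99, -134) - 15348) + (634*(-52))/(-40110) = 13057/(√(-52 - 99) - 15348) + (634*(-52))/(-40110) = 13057/(√(-151) - 15348) - 32968*(-1/40110) = 13057/(I*√151 - 15348) + 16484/20055 = 13057/(-15348 + I*√151) + 16484/20055 = 16484/20055 + 13057/(-15348 + I*√151)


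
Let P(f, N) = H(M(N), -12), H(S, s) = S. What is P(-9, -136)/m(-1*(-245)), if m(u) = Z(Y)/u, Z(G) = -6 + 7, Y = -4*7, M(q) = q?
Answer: -33320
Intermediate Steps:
Y = -28
Z(G) = 1
P(f, N) = N
m(u) = 1/u
P(-9, -136)/m(-1*(-245)) = -136*(-1*(-245)) = -136/(1/245) = -136/1/245 = -136*245 = -33320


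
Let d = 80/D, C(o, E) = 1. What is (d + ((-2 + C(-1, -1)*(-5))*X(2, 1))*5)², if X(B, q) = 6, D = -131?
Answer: 761208100/17161 ≈ 44357.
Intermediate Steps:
d = -80/131 (d = 80/(-131) = 80*(-1/131) = -80/131 ≈ -0.61069)
(d + ((-2 + C(-1, -1)*(-5))*X(2, 1))*5)² = (-80/131 + ((-2 + 1*(-5))*6)*5)² = (-80/131 + ((-2 - 5)*6)*5)² = (-80/131 - 7*6*5)² = (-80/131 - 42*5)² = (-80/131 - 210)² = (-27590/131)² = 761208100/17161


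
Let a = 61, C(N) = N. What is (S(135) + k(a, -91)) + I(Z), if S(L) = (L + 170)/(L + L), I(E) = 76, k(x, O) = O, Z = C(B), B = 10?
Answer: -749/54 ≈ -13.870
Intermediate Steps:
Z = 10
S(L) = (170 + L)/(2*L) (S(L) = (170 + L)/((2*L)) = (170 + L)*(1/(2*L)) = (170 + L)/(2*L))
(S(135) + k(a, -91)) + I(Z) = ((½)*(170 + 135)/135 - 91) + 76 = ((½)*(1/135)*305 - 91) + 76 = (61/54 - 91) + 76 = -4853/54 + 76 = -749/54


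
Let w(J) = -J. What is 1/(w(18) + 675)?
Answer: 1/657 ≈ 0.0015221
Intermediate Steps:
1/(w(18) + 675) = 1/(-1*18 + 675) = 1/(-18 + 675) = 1/657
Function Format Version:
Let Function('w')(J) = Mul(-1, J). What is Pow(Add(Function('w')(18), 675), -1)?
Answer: Rational(1, 657) ≈ 0.0015221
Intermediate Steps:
Pow(Add(Function('w')(18), 675), -1) = Pow(Add(Mul(-1, 18), 675), -1) = Pow(Add(-18, 675), -1) = Pow(657, -1) = Rational(1, 657)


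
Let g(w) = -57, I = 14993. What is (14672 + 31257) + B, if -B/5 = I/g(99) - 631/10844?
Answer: 29202182627/618108 ≈ 47244.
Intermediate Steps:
B = 813100295/618108 (B = -5*(14993/(-57) - 631/10844) = -5*(14993*(-1/57) - 631*1/10844) = -5*(-14993/57 - 631/10844) = -5*(-162620059/618108) = 813100295/618108 ≈ 1315.5)
(14672 + 31257) + B = (14672 + 31257) + 813100295/618108 = 45929 + 813100295/618108 = 29202182627/618108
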